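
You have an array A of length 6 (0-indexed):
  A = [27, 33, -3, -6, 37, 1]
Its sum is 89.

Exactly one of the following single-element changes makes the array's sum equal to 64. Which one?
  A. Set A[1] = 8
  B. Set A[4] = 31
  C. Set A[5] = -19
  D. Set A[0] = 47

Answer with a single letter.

Answer: A

Derivation:
Option A: A[1] 33->8, delta=-25, new_sum=89+(-25)=64 <-- matches target
Option B: A[4] 37->31, delta=-6, new_sum=89+(-6)=83
Option C: A[5] 1->-19, delta=-20, new_sum=89+(-20)=69
Option D: A[0] 27->47, delta=20, new_sum=89+(20)=109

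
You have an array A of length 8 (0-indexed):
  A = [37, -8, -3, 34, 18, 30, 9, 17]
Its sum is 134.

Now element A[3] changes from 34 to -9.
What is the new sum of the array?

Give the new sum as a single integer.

Old value at index 3: 34
New value at index 3: -9
Delta = -9 - 34 = -43
New sum = old_sum + delta = 134 + (-43) = 91

Answer: 91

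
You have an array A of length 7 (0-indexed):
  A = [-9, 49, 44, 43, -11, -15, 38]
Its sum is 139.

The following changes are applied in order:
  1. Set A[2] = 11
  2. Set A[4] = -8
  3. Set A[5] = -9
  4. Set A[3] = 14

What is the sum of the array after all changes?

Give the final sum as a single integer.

Answer: 86

Derivation:
Initial sum: 139
Change 1: A[2] 44 -> 11, delta = -33, sum = 106
Change 2: A[4] -11 -> -8, delta = 3, sum = 109
Change 3: A[5] -15 -> -9, delta = 6, sum = 115
Change 4: A[3] 43 -> 14, delta = -29, sum = 86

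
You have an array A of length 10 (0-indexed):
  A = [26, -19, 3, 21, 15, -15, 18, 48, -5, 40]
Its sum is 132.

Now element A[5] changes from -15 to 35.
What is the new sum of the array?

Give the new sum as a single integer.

Old value at index 5: -15
New value at index 5: 35
Delta = 35 - -15 = 50
New sum = old_sum + delta = 132 + (50) = 182

Answer: 182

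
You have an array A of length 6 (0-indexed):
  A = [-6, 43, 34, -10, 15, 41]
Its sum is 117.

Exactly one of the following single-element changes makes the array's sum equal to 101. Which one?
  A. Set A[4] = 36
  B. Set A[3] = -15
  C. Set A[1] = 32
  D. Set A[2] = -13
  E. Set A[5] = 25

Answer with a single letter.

Option A: A[4] 15->36, delta=21, new_sum=117+(21)=138
Option B: A[3] -10->-15, delta=-5, new_sum=117+(-5)=112
Option C: A[1] 43->32, delta=-11, new_sum=117+(-11)=106
Option D: A[2] 34->-13, delta=-47, new_sum=117+(-47)=70
Option E: A[5] 41->25, delta=-16, new_sum=117+(-16)=101 <-- matches target

Answer: E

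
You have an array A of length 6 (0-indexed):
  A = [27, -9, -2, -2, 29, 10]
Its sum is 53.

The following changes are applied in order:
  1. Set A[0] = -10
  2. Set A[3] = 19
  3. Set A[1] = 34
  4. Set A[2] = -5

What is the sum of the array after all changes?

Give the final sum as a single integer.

Answer: 77

Derivation:
Initial sum: 53
Change 1: A[0] 27 -> -10, delta = -37, sum = 16
Change 2: A[3] -2 -> 19, delta = 21, sum = 37
Change 3: A[1] -9 -> 34, delta = 43, sum = 80
Change 4: A[2] -2 -> -5, delta = -3, sum = 77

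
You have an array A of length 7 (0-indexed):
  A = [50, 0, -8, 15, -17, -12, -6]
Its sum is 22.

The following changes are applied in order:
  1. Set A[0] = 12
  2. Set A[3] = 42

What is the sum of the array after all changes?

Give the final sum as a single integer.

Answer: 11

Derivation:
Initial sum: 22
Change 1: A[0] 50 -> 12, delta = -38, sum = -16
Change 2: A[3] 15 -> 42, delta = 27, sum = 11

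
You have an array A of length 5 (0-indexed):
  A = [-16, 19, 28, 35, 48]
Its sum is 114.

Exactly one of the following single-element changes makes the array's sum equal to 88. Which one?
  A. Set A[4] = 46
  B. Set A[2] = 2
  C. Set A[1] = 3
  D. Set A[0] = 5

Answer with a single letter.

Answer: B

Derivation:
Option A: A[4] 48->46, delta=-2, new_sum=114+(-2)=112
Option B: A[2] 28->2, delta=-26, new_sum=114+(-26)=88 <-- matches target
Option C: A[1] 19->3, delta=-16, new_sum=114+(-16)=98
Option D: A[0] -16->5, delta=21, new_sum=114+(21)=135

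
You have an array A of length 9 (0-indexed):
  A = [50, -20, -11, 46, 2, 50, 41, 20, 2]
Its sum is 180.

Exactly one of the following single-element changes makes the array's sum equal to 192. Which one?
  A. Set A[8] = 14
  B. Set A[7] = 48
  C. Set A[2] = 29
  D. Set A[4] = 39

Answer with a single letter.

Option A: A[8] 2->14, delta=12, new_sum=180+(12)=192 <-- matches target
Option B: A[7] 20->48, delta=28, new_sum=180+(28)=208
Option C: A[2] -11->29, delta=40, new_sum=180+(40)=220
Option D: A[4] 2->39, delta=37, new_sum=180+(37)=217

Answer: A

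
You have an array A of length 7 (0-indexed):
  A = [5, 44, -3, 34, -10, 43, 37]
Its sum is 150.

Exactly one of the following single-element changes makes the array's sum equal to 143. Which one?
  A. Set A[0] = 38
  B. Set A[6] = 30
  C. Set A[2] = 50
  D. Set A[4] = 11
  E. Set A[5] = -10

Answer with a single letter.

Option A: A[0] 5->38, delta=33, new_sum=150+(33)=183
Option B: A[6] 37->30, delta=-7, new_sum=150+(-7)=143 <-- matches target
Option C: A[2] -3->50, delta=53, new_sum=150+(53)=203
Option D: A[4] -10->11, delta=21, new_sum=150+(21)=171
Option E: A[5] 43->-10, delta=-53, new_sum=150+(-53)=97

Answer: B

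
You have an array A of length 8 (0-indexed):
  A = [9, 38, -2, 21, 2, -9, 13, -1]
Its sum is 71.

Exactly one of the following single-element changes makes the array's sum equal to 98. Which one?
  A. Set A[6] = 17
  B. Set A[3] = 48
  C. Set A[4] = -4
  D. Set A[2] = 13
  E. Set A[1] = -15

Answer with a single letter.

Answer: B

Derivation:
Option A: A[6] 13->17, delta=4, new_sum=71+(4)=75
Option B: A[3] 21->48, delta=27, new_sum=71+(27)=98 <-- matches target
Option C: A[4] 2->-4, delta=-6, new_sum=71+(-6)=65
Option D: A[2] -2->13, delta=15, new_sum=71+(15)=86
Option E: A[1] 38->-15, delta=-53, new_sum=71+(-53)=18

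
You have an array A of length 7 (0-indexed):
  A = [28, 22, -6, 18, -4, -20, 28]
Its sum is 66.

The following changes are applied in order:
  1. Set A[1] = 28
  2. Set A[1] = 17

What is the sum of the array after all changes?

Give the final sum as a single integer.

Initial sum: 66
Change 1: A[1] 22 -> 28, delta = 6, sum = 72
Change 2: A[1] 28 -> 17, delta = -11, sum = 61

Answer: 61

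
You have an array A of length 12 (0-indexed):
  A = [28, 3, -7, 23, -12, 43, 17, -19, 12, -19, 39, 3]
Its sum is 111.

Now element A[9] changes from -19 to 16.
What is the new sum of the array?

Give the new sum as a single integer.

Old value at index 9: -19
New value at index 9: 16
Delta = 16 - -19 = 35
New sum = old_sum + delta = 111 + (35) = 146

Answer: 146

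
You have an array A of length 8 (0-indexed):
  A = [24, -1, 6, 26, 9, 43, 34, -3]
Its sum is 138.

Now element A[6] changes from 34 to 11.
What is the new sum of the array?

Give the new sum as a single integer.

Answer: 115

Derivation:
Old value at index 6: 34
New value at index 6: 11
Delta = 11 - 34 = -23
New sum = old_sum + delta = 138 + (-23) = 115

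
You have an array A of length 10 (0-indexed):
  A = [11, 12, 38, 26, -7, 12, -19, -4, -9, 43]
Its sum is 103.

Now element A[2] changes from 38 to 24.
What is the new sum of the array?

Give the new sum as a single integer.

Answer: 89

Derivation:
Old value at index 2: 38
New value at index 2: 24
Delta = 24 - 38 = -14
New sum = old_sum + delta = 103 + (-14) = 89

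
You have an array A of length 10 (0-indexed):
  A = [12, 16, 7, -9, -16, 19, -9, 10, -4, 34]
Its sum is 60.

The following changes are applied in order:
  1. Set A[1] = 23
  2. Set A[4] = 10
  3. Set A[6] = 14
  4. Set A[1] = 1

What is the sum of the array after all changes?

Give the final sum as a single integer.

Answer: 94

Derivation:
Initial sum: 60
Change 1: A[1] 16 -> 23, delta = 7, sum = 67
Change 2: A[4] -16 -> 10, delta = 26, sum = 93
Change 3: A[6] -9 -> 14, delta = 23, sum = 116
Change 4: A[1] 23 -> 1, delta = -22, sum = 94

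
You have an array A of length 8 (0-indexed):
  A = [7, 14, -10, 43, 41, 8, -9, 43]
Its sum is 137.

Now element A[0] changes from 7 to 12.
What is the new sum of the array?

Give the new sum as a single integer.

Answer: 142

Derivation:
Old value at index 0: 7
New value at index 0: 12
Delta = 12 - 7 = 5
New sum = old_sum + delta = 137 + (5) = 142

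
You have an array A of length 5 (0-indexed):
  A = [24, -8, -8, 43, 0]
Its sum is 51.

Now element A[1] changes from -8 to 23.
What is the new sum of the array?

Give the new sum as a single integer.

Answer: 82

Derivation:
Old value at index 1: -8
New value at index 1: 23
Delta = 23 - -8 = 31
New sum = old_sum + delta = 51 + (31) = 82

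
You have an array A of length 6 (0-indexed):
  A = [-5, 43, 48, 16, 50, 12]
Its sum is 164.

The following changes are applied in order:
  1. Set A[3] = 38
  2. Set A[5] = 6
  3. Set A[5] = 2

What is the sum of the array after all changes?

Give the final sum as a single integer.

Initial sum: 164
Change 1: A[3] 16 -> 38, delta = 22, sum = 186
Change 2: A[5] 12 -> 6, delta = -6, sum = 180
Change 3: A[5] 6 -> 2, delta = -4, sum = 176

Answer: 176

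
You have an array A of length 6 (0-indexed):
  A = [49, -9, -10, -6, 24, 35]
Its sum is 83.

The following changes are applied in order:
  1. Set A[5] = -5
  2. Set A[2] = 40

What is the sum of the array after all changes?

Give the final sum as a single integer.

Initial sum: 83
Change 1: A[5] 35 -> -5, delta = -40, sum = 43
Change 2: A[2] -10 -> 40, delta = 50, sum = 93

Answer: 93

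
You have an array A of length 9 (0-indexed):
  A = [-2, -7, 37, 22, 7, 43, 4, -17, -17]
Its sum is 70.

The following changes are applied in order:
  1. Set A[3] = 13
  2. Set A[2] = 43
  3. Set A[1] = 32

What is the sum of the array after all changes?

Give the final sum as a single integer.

Answer: 106

Derivation:
Initial sum: 70
Change 1: A[3] 22 -> 13, delta = -9, sum = 61
Change 2: A[2] 37 -> 43, delta = 6, sum = 67
Change 3: A[1] -7 -> 32, delta = 39, sum = 106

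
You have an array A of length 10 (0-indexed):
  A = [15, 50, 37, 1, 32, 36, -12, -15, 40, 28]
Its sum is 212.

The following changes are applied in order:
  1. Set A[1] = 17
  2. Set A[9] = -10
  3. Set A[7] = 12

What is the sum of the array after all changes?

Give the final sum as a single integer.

Initial sum: 212
Change 1: A[1] 50 -> 17, delta = -33, sum = 179
Change 2: A[9] 28 -> -10, delta = -38, sum = 141
Change 3: A[7] -15 -> 12, delta = 27, sum = 168

Answer: 168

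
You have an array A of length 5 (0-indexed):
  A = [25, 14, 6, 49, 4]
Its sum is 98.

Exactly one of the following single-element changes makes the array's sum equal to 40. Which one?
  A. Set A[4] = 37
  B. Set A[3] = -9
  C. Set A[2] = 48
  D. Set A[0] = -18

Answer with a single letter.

Answer: B

Derivation:
Option A: A[4] 4->37, delta=33, new_sum=98+(33)=131
Option B: A[3] 49->-9, delta=-58, new_sum=98+(-58)=40 <-- matches target
Option C: A[2] 6->48, delta=42, new_sum=98+(42)=140
Option D: A[0] 25->-18, delta=-43, new_sum=98+(-43)=55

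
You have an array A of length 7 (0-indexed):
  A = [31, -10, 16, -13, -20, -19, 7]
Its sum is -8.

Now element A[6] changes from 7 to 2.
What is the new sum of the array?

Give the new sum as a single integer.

Answer: -13

Derivation:
Old value at index 6: 7
New value at index 6: 2
Delta = 2 - 7 = -5
New sum = old_sum + delta = -8 + (-5) = -13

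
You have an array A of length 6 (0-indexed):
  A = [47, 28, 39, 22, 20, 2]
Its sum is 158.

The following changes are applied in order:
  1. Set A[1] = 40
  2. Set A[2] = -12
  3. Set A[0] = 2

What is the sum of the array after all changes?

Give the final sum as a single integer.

Initial sum: 158
Change 1: A[1] 28 -> 40, delta = 12, sum = 170
Change 2: A[2] 39 -> -12, delta = -51, sum = 119
Change 3: A[0] 47 -> 2, delta = -45, sum = 74

Answer: 74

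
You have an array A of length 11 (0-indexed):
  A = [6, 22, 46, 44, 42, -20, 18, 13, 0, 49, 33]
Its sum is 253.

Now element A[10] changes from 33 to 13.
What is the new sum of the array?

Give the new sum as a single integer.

Answer: 233

Derivation:
Old value at index 10: 33
New value at index 10: 13
Delta = 13 - 33 = -20
New sum = old_sum + delta = 253 + (-20) = 233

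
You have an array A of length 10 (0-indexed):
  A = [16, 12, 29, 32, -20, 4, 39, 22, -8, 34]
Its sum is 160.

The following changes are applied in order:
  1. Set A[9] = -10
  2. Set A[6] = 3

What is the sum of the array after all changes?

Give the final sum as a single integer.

Initial sum: 160
Change 1: A[9] 34 -> -10, delta = -44, sum = 116
Change 2: A[6] 39 -> 3, delta = -36, sum = 80

Answer: 80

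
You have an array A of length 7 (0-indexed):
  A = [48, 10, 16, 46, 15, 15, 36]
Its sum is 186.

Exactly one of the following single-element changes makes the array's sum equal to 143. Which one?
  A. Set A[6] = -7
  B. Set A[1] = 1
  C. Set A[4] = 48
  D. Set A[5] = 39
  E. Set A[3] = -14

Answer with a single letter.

Answer: A

Derivation:
Option A: A[6] 36->-7, delta=-43, new_sum=186+(-43)=143 <-- matches target
Option B: A[1] 10->1, delta=-9, new_sum=186+(-9)=177
Option C: A[4] 15->48, delta=33, new_sum=186+(33)=219
Option D: A[5] 15->39, delta=24, new_sum=186+(24)=210
Option E: A[3] 46->-14, delta=-60, new_sum=186+(-60)=126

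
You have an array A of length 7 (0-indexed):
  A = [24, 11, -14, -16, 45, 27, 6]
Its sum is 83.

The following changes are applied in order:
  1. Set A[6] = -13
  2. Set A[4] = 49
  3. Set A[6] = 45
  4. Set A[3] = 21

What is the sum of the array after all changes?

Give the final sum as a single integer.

Answer: 163

Derivation:
Initial sum: 83
Change 1: A[6] 6 -> -13, delta = -19, sum = 64
Change 2: A[4] 45 -> 49, delta = 4, sum = 68
Change 3: A[6] -13 -> 45, delta = 58, sum = 126
Change 4: A[3] -16 -> 21, delta = 37, sum = 163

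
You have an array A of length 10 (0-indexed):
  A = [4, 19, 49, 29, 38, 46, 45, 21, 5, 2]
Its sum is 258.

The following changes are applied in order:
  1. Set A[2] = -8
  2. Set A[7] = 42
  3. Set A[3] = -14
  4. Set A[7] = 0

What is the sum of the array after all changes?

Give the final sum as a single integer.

Initial sum: 258
Change 1: A[2] 49 -> -8, delta = -57, sum = 201
Change 2: A[7] 21 -> 42, delta = 21, sum = 222
Change 3: A[3] 29 -> -14, delta = -43, sum = 179
Change 4: A[7] 42 -> 0, delta = -42, sum = 137

Answer: 137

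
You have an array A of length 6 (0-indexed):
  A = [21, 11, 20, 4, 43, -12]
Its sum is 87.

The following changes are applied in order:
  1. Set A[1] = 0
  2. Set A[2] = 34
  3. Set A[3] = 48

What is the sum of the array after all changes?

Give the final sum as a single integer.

Initial sum: 87
Change 1: A[1] 11 -> 0, delta = -11, sum = 76
Change 2: A[2] 20 -> 34, delta = 14, sum = 90
Change 3: A[3] 4 -> 48, delta = 44, sum = 134

Answer: 134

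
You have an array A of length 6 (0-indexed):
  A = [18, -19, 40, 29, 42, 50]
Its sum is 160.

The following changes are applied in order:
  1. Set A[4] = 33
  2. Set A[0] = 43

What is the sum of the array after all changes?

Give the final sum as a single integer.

Initial sum: 160
Change 1: A[4] 42 -> 33, delta = -9, sum = 151
Change 2: A[0] 18 -> 43, delta = 25, sum = 176

Answer: 176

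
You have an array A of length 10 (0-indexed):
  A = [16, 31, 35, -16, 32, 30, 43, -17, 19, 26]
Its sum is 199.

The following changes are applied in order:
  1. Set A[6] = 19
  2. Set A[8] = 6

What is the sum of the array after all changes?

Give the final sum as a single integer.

Answer: 162

Derivation:
Initial sum: 199
Change 1: A[6] 43 -> 19, delta = -24, sum = 175
Change 2: A[8] 19 -> 6, delta = -13, sum = 162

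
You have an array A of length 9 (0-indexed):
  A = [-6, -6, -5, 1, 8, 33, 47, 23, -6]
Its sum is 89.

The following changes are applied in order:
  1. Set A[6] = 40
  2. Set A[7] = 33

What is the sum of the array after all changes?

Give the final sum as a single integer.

Initial sum: 89
Change 1: A[6] 47 -> 40, delta = -7, sum = 82
Change 2: A[7] 23 -> 33, delta = 10, sum = 92

Answer: 92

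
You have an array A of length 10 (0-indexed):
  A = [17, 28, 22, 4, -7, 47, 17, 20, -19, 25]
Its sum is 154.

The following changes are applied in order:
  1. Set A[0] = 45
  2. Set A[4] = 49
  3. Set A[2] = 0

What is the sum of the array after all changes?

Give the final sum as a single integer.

Answer: 216

Derivation:
Initial sum: 154
Change 1: A[0] 17 -> 45, delta = 28, sum = 182
Change 2: A[4] -7 -> 49, delta = 56, sum = 238
Change 3: A[2] 22 -> 0, delta = -22, sum = 216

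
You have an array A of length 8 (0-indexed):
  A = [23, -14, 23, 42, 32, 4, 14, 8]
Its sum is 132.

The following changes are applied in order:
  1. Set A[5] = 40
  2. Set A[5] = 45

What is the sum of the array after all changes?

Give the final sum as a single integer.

Answer: 173

Derivation:
Initial sum: 132
Change 1: A[5] 4 -> 40, delta = 36, sum = 168
Change 2: A[5] 40 -> 45, delta = 5, sum = 173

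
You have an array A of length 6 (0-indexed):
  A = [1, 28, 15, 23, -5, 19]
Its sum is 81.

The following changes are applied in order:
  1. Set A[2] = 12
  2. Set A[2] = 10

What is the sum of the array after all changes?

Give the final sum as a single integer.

Initial sum: 81
Change 1: A[2] 15 -> 12, delta = -3, sum = 78
Change 2: A[2] 12 -> 10, delta = -2, sum = 76

Answer: 76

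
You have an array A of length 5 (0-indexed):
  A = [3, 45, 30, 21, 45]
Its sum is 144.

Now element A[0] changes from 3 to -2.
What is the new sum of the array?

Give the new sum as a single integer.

Answer: 139

Derivation:
Old value at index 0: 3
New value at index 0: -2
Delta = -2 - 3 = -5
New sum = old_sum + delta = 144 + (-5) = 139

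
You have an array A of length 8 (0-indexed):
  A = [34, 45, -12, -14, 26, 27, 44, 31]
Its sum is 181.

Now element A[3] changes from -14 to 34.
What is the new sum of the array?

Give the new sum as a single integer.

Old value at index 3: -14
New value at index 3: 34
Delta = 34 - -14 = 48
New sum = old_sum + delta = 181 + (48) = 229

Answer: 229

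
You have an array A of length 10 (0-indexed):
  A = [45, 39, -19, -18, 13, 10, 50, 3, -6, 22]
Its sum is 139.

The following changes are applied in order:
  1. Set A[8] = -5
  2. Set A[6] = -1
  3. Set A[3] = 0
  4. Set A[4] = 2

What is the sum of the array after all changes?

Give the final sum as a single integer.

Answer: 96

Derivation:
Initial sum: 139
Change 1: A[8] -6 -> -5, delta = 1, sum = 140
Change 2: A[6] 50 -> -1, delta = -51, sum = 89
Change 3: A[3] -18 -> 0, delta = 18, sum = 107
Change 4: A[4] 13 -> 2, delta = -11, sum = 96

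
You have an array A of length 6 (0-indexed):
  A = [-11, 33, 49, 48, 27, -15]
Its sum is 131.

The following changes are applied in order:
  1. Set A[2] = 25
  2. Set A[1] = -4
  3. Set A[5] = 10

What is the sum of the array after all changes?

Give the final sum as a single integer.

Initial sum: 131
Change 1: A[2] 49 -> 25, delta = -24, sum = 107
Change 2: A[1] 33 -> -4, delta = -37, sum = 70
Change 3: A[5] -15 -> 10, delta = 25, sum = 95

Answer: 95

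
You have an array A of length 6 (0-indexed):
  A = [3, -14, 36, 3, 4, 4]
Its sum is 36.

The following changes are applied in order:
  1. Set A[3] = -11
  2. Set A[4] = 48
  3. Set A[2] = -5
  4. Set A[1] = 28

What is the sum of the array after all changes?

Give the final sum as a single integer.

Answer: 67

Derivation:
Initial sum: 36
Change 1: A[3] 3 -> -11, delta = -14, sum = 22
Change 2: A[4] 4 -> 48, delta = 44, sum = 66
Change 3: A[2] 36 -> -5, delta = -41, sum = 25
Change 4: A[1] -14 -> 28, delta = 42, sum = 67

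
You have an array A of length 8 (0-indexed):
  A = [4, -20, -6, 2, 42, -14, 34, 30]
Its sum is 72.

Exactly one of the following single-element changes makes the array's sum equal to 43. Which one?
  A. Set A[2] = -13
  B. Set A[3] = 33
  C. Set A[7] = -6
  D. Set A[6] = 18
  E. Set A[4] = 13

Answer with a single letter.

Answer: E

Derivation:
Option A: A[2] -6->-13, delta=-7, new_sum=72+(-7)=65
Option B: A[3] 2->33, delta=31, new_sum=72+(31)=103
Option C: A[7] 30->-6, delta=-36, new_sum=72+(-36)=36
Option D: A[6] 34->18, delta=-16, new_sum=72+(-16)=56
Option E: A[4] 42->13, delta=-29, new_sum=72+(-29)=43 <-- matches target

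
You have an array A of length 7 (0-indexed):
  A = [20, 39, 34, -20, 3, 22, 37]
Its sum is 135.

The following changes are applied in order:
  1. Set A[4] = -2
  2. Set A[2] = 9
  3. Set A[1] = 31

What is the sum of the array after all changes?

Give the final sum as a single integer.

Initial sum: 135
Change 1: A[4] 3 -> -2, delta = -5, sum = 130
Change 2: A[2] 34 -> 9, delta = -25, sum = 105
Change 3: A[1] 39 -> 31, delta = -8, sum = 97

Answer: 97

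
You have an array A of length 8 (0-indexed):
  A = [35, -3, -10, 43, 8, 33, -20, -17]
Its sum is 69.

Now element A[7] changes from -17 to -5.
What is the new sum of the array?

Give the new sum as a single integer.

Answer: 81

Derivation:
Old value at index 7: -17
New value at index 7: -5
Delta = -5 - -17 = 12
New sum = old_sum + delta = 69 + (12) = 81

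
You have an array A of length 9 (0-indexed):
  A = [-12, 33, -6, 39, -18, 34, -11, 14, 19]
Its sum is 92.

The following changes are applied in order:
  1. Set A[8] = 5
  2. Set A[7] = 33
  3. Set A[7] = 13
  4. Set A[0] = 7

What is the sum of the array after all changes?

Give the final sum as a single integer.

Answer: 96

Derivation:
Initial sum: 92
Change 1: A[8] 19 -> 5, delta = -14, sum = 78
Change 2: A[7] 14 -> 33, delta = 19, sum = 97
Change 3: A[7] 33 -> 13, delta = -20, sum = 77
Change 4: A[0] -12 -> 7, delta = 19, sum = 96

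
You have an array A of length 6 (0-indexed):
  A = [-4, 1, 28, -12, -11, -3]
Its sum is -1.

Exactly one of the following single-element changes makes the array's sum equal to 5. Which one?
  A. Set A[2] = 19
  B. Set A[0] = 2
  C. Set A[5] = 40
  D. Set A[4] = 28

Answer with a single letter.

Answer: B

Derivation:
Option A: A[2] 28->19, delta=-9, new_sum=-1+(-9)=-10
Option B: A[0] -4->2, delta=6, new_sum=-1+(6)=5 <-- matches target
Option C: A[5] -3->40, delta=43, new_sum=-1+(43)=42
Option D: A[4] -11->28, delta=39, new_sum=-1+(39)=38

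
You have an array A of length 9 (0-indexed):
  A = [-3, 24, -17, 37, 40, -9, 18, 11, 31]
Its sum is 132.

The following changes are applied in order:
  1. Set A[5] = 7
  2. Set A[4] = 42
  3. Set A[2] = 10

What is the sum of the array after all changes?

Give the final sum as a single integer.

Initial sum: 132
Change 1: A[5] -9 -> 7, delta = 16, sum = 148
Change 2: A[4] 40 -> 42, delta = 2, sum = 150
Change 3: A[2] -17 -> 10, delta = 27, sum = 177

Answer: 177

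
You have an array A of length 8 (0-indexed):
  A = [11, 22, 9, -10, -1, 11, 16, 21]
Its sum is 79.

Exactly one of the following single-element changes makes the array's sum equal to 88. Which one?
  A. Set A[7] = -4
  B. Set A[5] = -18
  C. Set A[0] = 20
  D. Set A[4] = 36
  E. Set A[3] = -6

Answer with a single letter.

Answer: C

Derivation:
Option A: A[7] 21->-4, delta=-25, new_sum=79+(-25)=54
Option B: A[5] 11->-18, delta=-29, new_sum=79+(-29)=50
Option C: A[0] 11->20, delta=9, new_sum=79+(9)=88 <-- matches target
Option D: A[4] -1->36, delta=37, new_sum=79+(37)=116
Option E: A[3] -10->-6, delta=4, new_sum=79+(4)=83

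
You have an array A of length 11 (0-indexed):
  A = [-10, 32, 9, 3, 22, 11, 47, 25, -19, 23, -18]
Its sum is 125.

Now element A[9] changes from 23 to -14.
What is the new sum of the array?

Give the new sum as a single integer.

Old value at index 9: 23
New value at index 9: -14
Delta = -14 - 23 = -37
New sum = old_sum + delta = 125 + (-37) = 88

Answer: 88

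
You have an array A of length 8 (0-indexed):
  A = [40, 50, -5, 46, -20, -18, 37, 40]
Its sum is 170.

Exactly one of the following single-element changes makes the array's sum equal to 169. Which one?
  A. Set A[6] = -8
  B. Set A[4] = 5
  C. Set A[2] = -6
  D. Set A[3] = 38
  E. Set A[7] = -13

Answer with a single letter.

Option A: A[6] 37->-8, delta=-45, new_sum=170+(-45)=125
Option B: A[4] -20->5, delta=25, new_sum=170+(25)=195
Option C: A[2] -5->-6, delta=-1, new_sum=170+(-1)=169 <-- matches target
Option D: A[3] 46->38, delta=-8, new_sum=170+(-8)=162
Option E: A[7] 40->-13, delta=-53, new_sum=170+(-53)=117

Answer: C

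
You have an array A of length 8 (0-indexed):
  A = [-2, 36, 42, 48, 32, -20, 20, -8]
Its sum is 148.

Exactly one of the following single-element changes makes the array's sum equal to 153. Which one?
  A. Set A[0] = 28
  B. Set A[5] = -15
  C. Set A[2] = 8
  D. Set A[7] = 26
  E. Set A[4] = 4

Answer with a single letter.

Option A: A[0] -2->28, delta=30, new_sum=148+(30)=178
Option B: A[5] -20->-15, delta=5, new_sum=148+(5)=153 <-- matches target
Option C: A[2] 42->8, delta=-34, new_sum=148+(-34)=114
Option D: A[7] -8->26, delta=34, new_sum=148+(34)=182
Option E: A[4] 32->4, delta=-28, new_sum=148+(-28)=120

Answer: B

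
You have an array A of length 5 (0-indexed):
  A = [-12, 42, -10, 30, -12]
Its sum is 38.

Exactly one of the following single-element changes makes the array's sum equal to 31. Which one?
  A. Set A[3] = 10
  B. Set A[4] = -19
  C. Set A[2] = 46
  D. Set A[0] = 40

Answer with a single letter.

Answer: B

Derivation:
Option A: A[3] 30->10, delta=-20, new_sum=38+(-20)=18
Option B: A[4] -12->-19, delta=-7, new_sum=38+(-7)=31 <-- matches target
Option C: A[2] -10->46, delta=56, new_sum=38+(56)=94
Option D: A[0] -12->40, delta=52, new_sum=38+(52)=90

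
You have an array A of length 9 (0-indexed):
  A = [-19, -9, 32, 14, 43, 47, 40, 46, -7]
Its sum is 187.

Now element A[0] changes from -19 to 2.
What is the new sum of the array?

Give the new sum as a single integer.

Answer: 208

Derivation:
Old value at index 0: -19
New value at index 0: 2
Delta = 2 - -19 = 21
New sum = old_sum + delta = 187 + (21) = 208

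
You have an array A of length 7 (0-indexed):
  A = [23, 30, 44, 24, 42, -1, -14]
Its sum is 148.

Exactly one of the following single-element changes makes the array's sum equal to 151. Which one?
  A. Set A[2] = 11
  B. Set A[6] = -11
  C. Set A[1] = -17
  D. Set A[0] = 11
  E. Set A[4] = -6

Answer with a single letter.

Option A: A[2] 44->11, delta=-33, new_sum=148+(-33)=115
Option B: A[6] -14->-11, delta=3, new_sum=148+(3)=151 <-- matches target
Option C: A[1] 30->-17, delta=-47, new_sum=148+(-47)=101
Option D: A[0] 23->11, delta=-12, new_sum=148+(-12)=136
Option E: A[4] 42->-6, delta=-48, new_sum=148+(-48)=100

Answer: B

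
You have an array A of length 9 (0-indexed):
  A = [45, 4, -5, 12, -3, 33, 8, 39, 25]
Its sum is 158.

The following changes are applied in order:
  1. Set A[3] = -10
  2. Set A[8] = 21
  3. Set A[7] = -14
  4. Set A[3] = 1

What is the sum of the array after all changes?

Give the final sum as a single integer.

Answer: 90

Derivation:
Initial sum: 158
Change 1: A[3] 12 -> -10, delta = -22, sum = 136
Change 2: A[8] 25 -> 21, delta = -4, sum = 132
Change 3: A[7] 39 -> -14, delta = -53, sum = 79
Change 4: A[3] -10 -> 1, delta = 11, sum = 90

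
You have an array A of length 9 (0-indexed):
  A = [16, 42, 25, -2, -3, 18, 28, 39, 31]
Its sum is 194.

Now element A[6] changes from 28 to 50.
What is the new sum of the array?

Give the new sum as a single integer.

Answer: 216

Derivation:
Old value at index 6: 28
New value at index 6: 50
Delta = 50 - 28 = 22
New sum = old_sum + delta = 194 + (22) = 216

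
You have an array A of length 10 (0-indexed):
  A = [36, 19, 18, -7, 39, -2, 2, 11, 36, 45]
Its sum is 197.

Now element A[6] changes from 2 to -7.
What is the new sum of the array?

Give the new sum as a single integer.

Old value at index 6: 2
New value at index 6: -7
Delta = -7 - 2 = -9
New sum = old_sum + delta = 197 + (-9) = 188

Answer: 188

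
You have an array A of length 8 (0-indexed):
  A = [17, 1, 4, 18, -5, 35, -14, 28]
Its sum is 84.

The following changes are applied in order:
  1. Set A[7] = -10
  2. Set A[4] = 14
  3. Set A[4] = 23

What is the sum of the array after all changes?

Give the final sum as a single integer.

Answer: 74

Derivation:
Initial sum: 84
Change 1: A[7] 28 -> -10, delta = -38, sum = 46
Change 2: A[4] -5 -> 14, delta = 19, sum = 65
Change 3: A[4] 14 -> 23, delta = 9, sum = 74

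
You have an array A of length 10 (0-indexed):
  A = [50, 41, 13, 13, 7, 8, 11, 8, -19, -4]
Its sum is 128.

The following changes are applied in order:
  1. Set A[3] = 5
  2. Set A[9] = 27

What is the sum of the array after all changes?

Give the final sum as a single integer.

Answer: 151

Derivation:
Initial sum: 128
Change 1: A[3] 13 -> 5, delta = -8, sum = 120
Change 2: A[9] -4 -> 27, delta = 31, sum = 151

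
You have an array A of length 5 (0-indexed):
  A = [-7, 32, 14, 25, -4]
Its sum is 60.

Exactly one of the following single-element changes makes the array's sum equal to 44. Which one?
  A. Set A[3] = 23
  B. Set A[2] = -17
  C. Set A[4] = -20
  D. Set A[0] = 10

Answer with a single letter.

Option A: A[3] 25->23, delta=-2, new_sum=60+(-2)=58
Option B: A[2] 14->-17, delta=-31, new_sum=60+(-31)=29
Option C: A[4] -4->-20, delta=-16, new_sum=60+(-16)=44 <-- matches target
Option D: A[0] -7->10, delta=17, new_sum=60+(17)=77

Answer: C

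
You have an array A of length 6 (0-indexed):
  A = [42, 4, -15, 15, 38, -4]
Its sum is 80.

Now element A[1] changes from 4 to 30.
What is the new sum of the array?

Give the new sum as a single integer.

Answer: 106

Derivation:
Old value at index 1: 4
New value at index 1: 30
Delta = 30 - 4 = 26
New sum = old_sum + delta = 80 + (26) = 106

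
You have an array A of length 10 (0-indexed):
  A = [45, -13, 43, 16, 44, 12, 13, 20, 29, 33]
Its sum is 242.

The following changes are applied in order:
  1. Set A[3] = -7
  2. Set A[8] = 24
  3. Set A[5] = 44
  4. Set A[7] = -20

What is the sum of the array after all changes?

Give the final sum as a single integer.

Initial sum: 242
Change 1: A[3] 16 -> -7, delta = -23, sum = 219
Change 2: A[8] 29 -> 24, delta = -5, sum = 214
Change 3: A[5] 12 -> 44, delta = 32, sum = 246
Change 4: A[7] 20 -> -20, delta = -40, sum = 206

Answer: 206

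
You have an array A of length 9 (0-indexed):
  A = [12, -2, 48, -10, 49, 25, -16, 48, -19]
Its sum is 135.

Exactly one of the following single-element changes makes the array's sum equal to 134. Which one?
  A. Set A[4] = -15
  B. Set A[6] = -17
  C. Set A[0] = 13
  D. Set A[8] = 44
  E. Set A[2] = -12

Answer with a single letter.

Option A: A[4] 49->-15, delta=-64, new_sum=135+(-64)=71
Option B: A[6] -16->-17, delta=-1, new_sum=135+(-1)=134 <-- matches target
Option C: A[0] 12->13, delta=1, new_sum=135+(1)=136
Option D: A[8] -19->44, delta=63, new_sum=135+(63)=198
Option E: A[2] 48->-12, delta=-60, new_sum=135+(-60)=75

Answer: B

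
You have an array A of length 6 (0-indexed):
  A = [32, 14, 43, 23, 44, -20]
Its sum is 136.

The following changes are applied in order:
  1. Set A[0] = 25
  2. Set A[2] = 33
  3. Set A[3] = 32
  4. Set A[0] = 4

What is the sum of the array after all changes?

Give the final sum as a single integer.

Initial sum: 136
Change 1: A[0] 32 -> 25, delta = -7, sum = 129
Change 2: A[2] 43 -> 33, delta = -10, sum = 119
Change 3: A[3] 23 -> 32, delta = 9, sum = 128
Change 4: A[0] 25 -> 4, delta = -21, sum = 107

Answer: 107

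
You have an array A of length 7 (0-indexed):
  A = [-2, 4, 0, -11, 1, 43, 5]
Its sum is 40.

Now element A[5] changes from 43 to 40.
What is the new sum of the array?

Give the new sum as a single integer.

Old value at index 5: 43
New value at index 5: 40
Delta = 40 - 43 = -3
New sum = old_sum + delta = 40 + (-3) = 37

Answer: 37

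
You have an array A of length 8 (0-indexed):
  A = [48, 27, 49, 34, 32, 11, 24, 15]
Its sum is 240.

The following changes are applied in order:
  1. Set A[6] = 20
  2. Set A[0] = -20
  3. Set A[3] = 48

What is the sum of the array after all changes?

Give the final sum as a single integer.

Answer: 182

Derivation:
Initial sum: 240
Change 1: A[6] 24 -> 20, delta = -4, sum = 236
Change 2: A[0] 48 -> -20, delta = -68, sum = 168
Change 3: A[3] 34 -> 48, delta = 14, sum = 182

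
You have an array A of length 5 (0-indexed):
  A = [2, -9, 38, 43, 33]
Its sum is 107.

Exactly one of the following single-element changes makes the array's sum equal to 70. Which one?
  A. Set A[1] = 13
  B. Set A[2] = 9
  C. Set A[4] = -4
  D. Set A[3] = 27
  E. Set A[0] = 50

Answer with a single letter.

Option A: A[1] -9->13, delta=22, new_sum=107+(22)=129
Option B: A[2] 38->9, delta=-29, new_sum=107+(-29)=78
Option C: A[4] 33->-4, delta=-37, new_sum=107+(-37)=70 <-- matches target
Option D: A[3] 43->27, delta=-16, new_sum=107+(-16)=91
Option E: A[0] 2->50, delta=48, new_sum=107+(48)=155

Answer: C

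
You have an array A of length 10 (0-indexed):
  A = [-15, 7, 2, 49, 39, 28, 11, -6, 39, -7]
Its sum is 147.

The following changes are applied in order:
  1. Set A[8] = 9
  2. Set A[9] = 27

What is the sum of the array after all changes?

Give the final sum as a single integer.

Answer: 151

Derivation:
Initial sum: 147
Change 1: A[8] 39 -> 9, delta = -30, sum = 117
Change 2: A[9] -7 -> 27, delta = 34, sum = 151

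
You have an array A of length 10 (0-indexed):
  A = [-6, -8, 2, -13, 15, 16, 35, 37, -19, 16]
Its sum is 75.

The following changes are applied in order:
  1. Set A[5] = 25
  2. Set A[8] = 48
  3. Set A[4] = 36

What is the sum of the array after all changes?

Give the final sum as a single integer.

Answer: 172

Derivation:
Initial sum: 75
Change 1: A[5] 16 -> 25, delta = 9, sum = 84
Change 2: A[8] -19 -> 48, delta = 67, sum = 151
Change 3: A[4] 15 -> 36, delta = 21, sum = 172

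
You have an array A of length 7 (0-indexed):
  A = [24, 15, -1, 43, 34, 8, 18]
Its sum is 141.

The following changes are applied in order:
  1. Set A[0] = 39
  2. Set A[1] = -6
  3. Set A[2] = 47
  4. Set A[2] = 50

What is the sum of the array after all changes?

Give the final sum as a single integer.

Initial sum: 141
Change 1: A[0] 24 -> 39, delta = 15, sum = 156
Change 2: A[1] 15 -> -6, delta = -21, sum = 135
Change 3: A[2] -1 -> 47, delta = 48, sum = 183
Change 4: A[2] 47 -> 50, delta = 3, sum = 186

Answer: 186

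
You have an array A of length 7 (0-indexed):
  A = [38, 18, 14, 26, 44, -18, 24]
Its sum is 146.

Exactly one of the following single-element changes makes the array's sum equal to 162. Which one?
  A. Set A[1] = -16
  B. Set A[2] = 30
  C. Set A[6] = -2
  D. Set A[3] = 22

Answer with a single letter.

Option A: A[1] 18->-16, delta=-34, new_sum=146+(-34)=112
Option B: A[2] 14->30, delta=16, new_sum=146+(16)=162 <-- matches target
Option C: A[6] 24->-2, delta=-26, new_sum=146+(-26)=120
Option D: A[3] 26->22, delta=-4, new_sum=146+(-4)=142

Answer: B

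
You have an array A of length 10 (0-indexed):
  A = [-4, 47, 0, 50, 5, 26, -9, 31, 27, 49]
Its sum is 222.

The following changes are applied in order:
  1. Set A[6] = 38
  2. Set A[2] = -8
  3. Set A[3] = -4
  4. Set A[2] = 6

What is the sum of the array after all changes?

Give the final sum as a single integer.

Answer: 221

Derivation:
Initial sum: 222
Change 1: A[6] -9 -> 38, delta = 47, sum = 269
Change 2: A[2] 0 -> -8, delta = -8, sum = 261
Change 3: A[3] 50 -> -4, delta = -54, sum = 207
Change 4: A[2] -8 -> 6, delta = 14, sum = 221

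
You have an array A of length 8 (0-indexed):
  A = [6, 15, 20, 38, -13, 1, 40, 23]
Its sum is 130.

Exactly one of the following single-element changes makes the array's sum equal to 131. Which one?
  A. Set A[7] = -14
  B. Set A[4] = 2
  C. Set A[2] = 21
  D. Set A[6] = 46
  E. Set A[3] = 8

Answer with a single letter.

Option A: A[7] 23->-14, delta=-37, new_sum=130+(-37)=93
Option B: A[4] -13->2, delta=15, new_sum=130+(15)=145
Option C: A[2] 20->21, delta=1, new_sum=130+(1)=131 <-- matches target
Option D: A[6] 40->46, delta=6, new_sum=130+(6)=136
Option E: A[3] 38->8, delta=-30, new_sum=130+(-30)=100

Answer: C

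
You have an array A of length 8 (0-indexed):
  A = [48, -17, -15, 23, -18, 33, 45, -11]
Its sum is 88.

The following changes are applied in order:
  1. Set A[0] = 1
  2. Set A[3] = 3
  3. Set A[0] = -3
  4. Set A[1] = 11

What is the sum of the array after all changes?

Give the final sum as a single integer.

Answer: 45

Derivation:
Initial sum: 88
Change 1: A[0] 48 -> 1, delta = -47, sum = 41
Change 2: A[3] 23 -> 3, delta = -20, sum = 21
Change 3: A[0] 1 -> -3, delta = -4, sum = 17
Change 4: A[1] -17 -> 11, delta = 28, sum = 45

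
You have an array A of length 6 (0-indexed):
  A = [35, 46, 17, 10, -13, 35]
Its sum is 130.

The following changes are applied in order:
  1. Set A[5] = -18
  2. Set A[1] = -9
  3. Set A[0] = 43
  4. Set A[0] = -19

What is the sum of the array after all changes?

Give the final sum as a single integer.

Initial sum: 130
Change 1: A[5] 35 -> -18, delta = -53, sum = 77
Change 2: A[1] 46 -> -9, delta = -55, sum = 22
Change 3: A[0] 35 -> 43, delta = 8, sum = 30
Change 4: A[0] 43 -> -19, delta = -62, sum = -32

Answer: -32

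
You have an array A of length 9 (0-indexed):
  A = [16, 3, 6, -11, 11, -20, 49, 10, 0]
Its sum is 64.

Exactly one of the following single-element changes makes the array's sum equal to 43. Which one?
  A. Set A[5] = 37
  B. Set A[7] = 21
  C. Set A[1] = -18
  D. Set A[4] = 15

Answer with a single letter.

Option A: A[5] -20->37, delta=57, new_sum=64+(57)=121
Option B: A[7] 10->21, delta=11, new_sum=64+(11)=75
Option C: A[1] 3->-18, delta=-21, new_sum=64+(-21)=43 <-- matches target
Option D: A[4] 11->15, delta=4, new_sum=64+(4)=68

Answer: C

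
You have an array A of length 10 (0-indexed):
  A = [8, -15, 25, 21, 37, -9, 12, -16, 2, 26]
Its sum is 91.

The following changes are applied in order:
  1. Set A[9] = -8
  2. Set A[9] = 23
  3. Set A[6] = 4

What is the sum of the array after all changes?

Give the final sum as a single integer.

Answer: 80

Derivation:
Initial sum: 91
Change 1: A[9] 26 -> -8, delta = -34, sum = 57
Change 2: A[9] -8 -> 23, delta = 31, sum = 88
Change 3: A[6] 12 -> 4, delta = -8, sum = 80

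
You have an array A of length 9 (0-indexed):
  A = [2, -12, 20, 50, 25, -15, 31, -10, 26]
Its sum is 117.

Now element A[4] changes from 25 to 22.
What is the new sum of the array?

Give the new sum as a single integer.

Answer: 114

Derivation:
Old value at index 4: 25
New value at index 4: 22
Delta = 22 - 25 = -3
New sum = old_sum + delta = 117 + (-3) = 114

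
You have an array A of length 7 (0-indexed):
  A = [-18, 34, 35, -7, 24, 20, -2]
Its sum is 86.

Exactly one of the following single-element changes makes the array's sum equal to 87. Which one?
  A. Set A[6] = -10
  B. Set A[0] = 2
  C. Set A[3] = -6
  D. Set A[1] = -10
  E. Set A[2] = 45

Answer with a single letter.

Option A: A[6] -2->-10, delta=-8, new_sum=86+(-8)=78
Option B: A[0] -18->2, delta=20, new_sum=86+(20)=106
Option C: A[3] -7->-6, delta=1, new_sum=86+(1)=87 <-- matches target
Option D: A[1] 34->-10, delta=-44, new_sum=86+(-44)=42
Option E: A[2] 35->45, delta=10, new_sum=86+(10)=96

Answer: C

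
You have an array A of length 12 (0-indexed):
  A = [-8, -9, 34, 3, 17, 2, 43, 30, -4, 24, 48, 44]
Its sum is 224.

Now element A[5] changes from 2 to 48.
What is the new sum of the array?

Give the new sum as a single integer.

Old value at index 5: 2
New value at index 5: 48
Delta = 48 - 2 = 46
New sum = old_sum + delta = 224 + (46) = 270

Answer: 270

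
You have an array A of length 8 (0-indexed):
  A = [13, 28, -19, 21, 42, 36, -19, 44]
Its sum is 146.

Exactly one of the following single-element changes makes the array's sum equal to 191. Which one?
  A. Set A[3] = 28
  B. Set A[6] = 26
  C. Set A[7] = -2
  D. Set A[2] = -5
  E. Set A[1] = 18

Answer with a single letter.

Answer: B

Derivation:
Option A: A[3] 21->28, delta=7, new_sum=146+(7)=153
Option B: A[6] -19->26, delta=45, new_sum=146+(45)=191 <-- matches target
Option C: A[7] 44->-2, delta=-46, new_sum=146+(-46)=100
Option D: A[2] -19->-5, delta=14, new_sum=146+(14)=160
Option E: A[1] 28->18, delta=-10, new_sum=146+(-10)=136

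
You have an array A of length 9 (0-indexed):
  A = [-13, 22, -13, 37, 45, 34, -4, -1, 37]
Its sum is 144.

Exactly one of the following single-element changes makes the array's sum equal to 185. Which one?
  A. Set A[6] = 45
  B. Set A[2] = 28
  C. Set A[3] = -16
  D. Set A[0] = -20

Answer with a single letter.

Option A: A[6] -4->45, delta=49, new_sum=144+(49)=193
Option B: A[2] -13->28, delta=41, new_sum=144+(41)=185 <-- matches target
Option C: A[3] 37->-16, delta=-53, new_sum=144+(-53)=91
Option D: A[0] -13->-20, delta=-7, new_sum=144+(-7)=137

Answer: B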